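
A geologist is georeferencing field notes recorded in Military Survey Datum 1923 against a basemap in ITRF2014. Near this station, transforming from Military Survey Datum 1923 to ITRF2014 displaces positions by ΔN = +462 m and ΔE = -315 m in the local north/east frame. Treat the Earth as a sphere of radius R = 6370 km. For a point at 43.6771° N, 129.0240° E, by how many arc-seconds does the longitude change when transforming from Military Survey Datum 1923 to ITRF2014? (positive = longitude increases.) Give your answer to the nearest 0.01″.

Δλ = -14.10″

At latitude 43.6771°, cos φ = 0.723243.
One radian of longitude at latitude φ spans R cos φ, so Δλ = ΔE / (R cos φ) = -315.0 / (6370000 × 0.723243) = -6.8373e-05 rad = -14.103″.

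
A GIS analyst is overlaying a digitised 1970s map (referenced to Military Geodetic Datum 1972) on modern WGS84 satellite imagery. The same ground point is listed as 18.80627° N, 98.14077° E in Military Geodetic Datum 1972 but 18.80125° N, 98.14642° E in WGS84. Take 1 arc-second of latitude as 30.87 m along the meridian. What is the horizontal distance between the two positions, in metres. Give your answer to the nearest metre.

815 m

Δφ = 18.80125° − 18.80627° = -0.00502°; Δλ = 98.14642° − 98.14077° = +0.00565°.
1° of latitude = 3600 × 30.87 = 111132 m.
ΔN = Δφ × 111132 = -557.9 m; ΔE = Δλ × 111132 × cos(18.80627°) = +0.00565 × 111132 × 0.946614 = 594.4 m.
Distance = √(ΔE² + ΔN²) = √(594.4² + (-557.9)²) = 815.2 m.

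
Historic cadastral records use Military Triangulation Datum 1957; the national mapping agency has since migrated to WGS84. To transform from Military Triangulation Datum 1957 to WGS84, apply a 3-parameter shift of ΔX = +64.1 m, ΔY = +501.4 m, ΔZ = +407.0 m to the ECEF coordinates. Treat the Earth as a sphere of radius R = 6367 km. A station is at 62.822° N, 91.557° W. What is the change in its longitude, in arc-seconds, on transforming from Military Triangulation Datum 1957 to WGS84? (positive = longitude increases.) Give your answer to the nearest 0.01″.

sin φ = 0.889592, cos φ = 0.456756, sin λ = -0.999631, cos λ = -0.027171.
East component: ΔE = −sin λ·ΔX + cos λ·ΔY = −(-0.999631)(64.1) + (-0.027171)(501.4) = 50.45 m.
1° of latitude spans πR/180 = 111125 m; at latitude φ, 1° of longitude spans that × cos φ = 50757.1 m, so Δλ = 50.45 / 50757.1 × 3600 = 3.578″.

Δλ = 3.58″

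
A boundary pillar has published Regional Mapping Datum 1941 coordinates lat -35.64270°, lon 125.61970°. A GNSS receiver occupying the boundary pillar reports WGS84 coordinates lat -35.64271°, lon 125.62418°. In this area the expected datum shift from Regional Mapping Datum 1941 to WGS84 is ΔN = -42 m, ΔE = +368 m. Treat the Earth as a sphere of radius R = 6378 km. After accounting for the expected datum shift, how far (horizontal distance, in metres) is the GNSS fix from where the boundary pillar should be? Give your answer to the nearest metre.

55 m

Observed coordinate differences: Δφ = -0.00001°, Δλ = +0.00448°.
Converting to metres (1° lat = 111317 m, cos φ = 0.812667): observed ΔN = -1.1 m, observed ΔE = 405.3 m.
Subtracting the expected shift leaves a residual of -1.1 − (-42) = 40.9 m north and 405.3 − (368) = 37.3 m east.
Residual distance = √(40.9² + 37.3²) = 55.3 m.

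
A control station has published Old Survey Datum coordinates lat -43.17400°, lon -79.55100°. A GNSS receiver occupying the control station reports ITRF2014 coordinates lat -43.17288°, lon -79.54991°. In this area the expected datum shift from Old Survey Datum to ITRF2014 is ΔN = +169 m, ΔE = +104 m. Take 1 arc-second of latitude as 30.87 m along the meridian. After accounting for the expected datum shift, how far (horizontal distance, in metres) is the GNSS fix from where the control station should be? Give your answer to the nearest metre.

47 m

Observed coordinate differences: Δφ = +0.00112°, Δλ = +0.00109°.
Converting to metres (1° lat = 111132 m, cos φ = 0.729279): observed ΔN = 124.5 m, observed ΔE = 88.3 m.
Subtracting the expected shift leaves a residual of 124.5 − (169) = -44.5 m north and 88.3 − (104) = -15.7 m east.
Residual distance = √((-44.5)² + (-15.7)²) = 47.2 m.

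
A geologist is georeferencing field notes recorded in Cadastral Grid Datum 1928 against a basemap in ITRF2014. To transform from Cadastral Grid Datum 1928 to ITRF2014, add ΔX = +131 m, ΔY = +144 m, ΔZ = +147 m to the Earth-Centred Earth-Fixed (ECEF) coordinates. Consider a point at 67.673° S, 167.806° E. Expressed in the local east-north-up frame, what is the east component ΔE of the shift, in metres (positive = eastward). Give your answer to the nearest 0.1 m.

The local east axis at (φ, λ) is (−sin λ, cos λ, 0), so ΔE = −sin(167.806°)·131 + cos(167.806°)·144 = -168.42 m.

ΔE = -168.4 m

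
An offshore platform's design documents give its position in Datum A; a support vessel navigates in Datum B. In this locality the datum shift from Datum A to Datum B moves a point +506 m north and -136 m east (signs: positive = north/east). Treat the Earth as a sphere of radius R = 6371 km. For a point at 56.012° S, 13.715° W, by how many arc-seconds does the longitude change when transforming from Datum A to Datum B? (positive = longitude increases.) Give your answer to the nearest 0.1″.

Δλ = -7.9″

At latitude -56.012°, cos φ = 0.559019.
One radian of longitude at latitude φ spans R cos φ, so Δλ = ΔE / (R cos φ) = -136.0 / (6371000 × 0.559019) = -3.8186e-05 rad = -7.876″.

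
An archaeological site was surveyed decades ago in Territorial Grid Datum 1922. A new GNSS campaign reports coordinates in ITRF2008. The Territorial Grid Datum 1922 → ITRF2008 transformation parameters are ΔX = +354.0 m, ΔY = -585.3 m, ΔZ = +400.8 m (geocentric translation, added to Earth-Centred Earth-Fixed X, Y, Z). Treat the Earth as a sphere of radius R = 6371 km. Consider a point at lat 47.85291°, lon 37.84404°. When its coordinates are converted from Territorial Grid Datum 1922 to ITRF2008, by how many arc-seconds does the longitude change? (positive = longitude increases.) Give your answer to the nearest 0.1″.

sin φ = 0.741425, cos φ = 0.671036, sin λ = 0.613514, cos λ = 0.789684.
East component: ΔE = −sin λ·ΔX + cos λ·ΔY = −(0.613514)(354.0) + (0.789684)(-585.3) = -679.39 m.
1° of latitude spans πR/180 = 111195 m; at latitude φ, 1° of longitude spans that × cos φ = 74615.8 m, so Δλ = -679.39 / 74615.8 × 3600 = -32.778″.

Δλ = -32.8″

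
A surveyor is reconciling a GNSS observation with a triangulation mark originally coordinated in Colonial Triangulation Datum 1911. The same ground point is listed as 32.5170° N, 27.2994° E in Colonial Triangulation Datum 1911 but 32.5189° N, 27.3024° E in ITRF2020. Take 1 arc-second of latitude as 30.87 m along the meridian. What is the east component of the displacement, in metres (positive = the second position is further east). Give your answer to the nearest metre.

Δφ = 32.5189° − 32.5170° = +0.0019°; Δλ = 27.3024° − 27.2994° = +0.0030°.
1° of latitude = 3600 × 30.87 = 111132 m.
ΔN = Δφ × 111132 = 211.2 m; ΔE = Δλ × 111132 × cos(32.5170°) = +0.0030 × 111132 × 0.843232 = 281.1 m.

ΔE = 281 m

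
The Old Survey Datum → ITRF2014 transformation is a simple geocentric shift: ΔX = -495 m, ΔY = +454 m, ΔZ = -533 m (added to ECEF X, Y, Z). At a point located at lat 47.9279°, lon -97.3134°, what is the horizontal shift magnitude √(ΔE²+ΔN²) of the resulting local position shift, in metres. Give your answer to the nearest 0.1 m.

The local east axis at (φ, λ) is (−sin λ, cos λ, 0), so ΔE = −sin(-97.3134°)·(-495) + cos(-97.3134°)·454 = -548.77 m.
The local north axis is (−sin φ cos λ, −sin φ sin λ, cos φ), giving ΔN = -46.774 + 334.264 − 357.145 = -69.66 m.
Horizontal magnitude = √(ΔE² + ΔN²) = √((-548.77)² + (-69.66)²) = 553.17 m.

553.2 m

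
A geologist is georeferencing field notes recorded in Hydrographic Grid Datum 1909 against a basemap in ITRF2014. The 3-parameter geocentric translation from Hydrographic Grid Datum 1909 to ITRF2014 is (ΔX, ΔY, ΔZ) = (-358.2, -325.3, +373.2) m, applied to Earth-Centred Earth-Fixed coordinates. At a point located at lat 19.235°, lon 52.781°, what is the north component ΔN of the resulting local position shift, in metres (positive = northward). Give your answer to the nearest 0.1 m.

ΔN = 509.1 m

At φ = 19.235°, λ = 52.781°: sin φ = 0.329443, cos φ = 0.944175, sin λ = 0.796329, cos λ = 0.604863.
ΔN = −sin φ cos λ·ΔX − sin φ sin λ·ΔY + cos φ·ΔZ = −(0.329443)(0.604863)(-358.2) − (0.329443)(0.796329)(-325.3) + (0.944175)(373.2) = 509.09 m.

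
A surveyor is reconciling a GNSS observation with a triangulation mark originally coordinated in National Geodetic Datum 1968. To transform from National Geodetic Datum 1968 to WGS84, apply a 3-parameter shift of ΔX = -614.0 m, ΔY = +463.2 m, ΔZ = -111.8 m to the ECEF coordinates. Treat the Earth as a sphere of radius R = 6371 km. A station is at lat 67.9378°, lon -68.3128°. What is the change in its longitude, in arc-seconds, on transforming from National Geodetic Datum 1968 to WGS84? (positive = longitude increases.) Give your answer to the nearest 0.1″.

Δλ = -34.4″

sin φ = 0.926777, cos φ = 0.375613, sin λ = -0.929215, cos λ = 0.369539.
East component: ΔE = −sin λ·ΔX + cos λ·ΔY = −(-0.929215)(-614.0) + (0.369539)(463.2) = -399.37 m.
1° of latitude spans πR/180 = 111195 m; at latitude φ, 1° of longitude spans that × cos φ = 41766.3 m, so Δλ = -399.37 / 41766.3 × 3600 = -34.423″.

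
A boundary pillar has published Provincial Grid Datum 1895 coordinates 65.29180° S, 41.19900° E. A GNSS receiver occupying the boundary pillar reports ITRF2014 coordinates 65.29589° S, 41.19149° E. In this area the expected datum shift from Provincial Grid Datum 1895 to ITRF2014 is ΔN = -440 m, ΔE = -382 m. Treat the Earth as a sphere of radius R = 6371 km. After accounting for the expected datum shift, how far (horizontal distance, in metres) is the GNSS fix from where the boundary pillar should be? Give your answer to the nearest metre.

36 m

Observed coordinate differences: Δφ = -0.00409°, Δλ = -0.00751°.
Converting to metres (1° lat = 111195 m, cos φ = 0.417997): observed ΔN = -454.8 m, observed ΔE = -349.1 m.
Subtracting the expected shift leaves a residual of -454.8 − (-440) = -14.8 m north and -349.1 − (-382) = 32.9 m east.
Residual distance = √((-14.8)² + 32.9²) = 36.1 m.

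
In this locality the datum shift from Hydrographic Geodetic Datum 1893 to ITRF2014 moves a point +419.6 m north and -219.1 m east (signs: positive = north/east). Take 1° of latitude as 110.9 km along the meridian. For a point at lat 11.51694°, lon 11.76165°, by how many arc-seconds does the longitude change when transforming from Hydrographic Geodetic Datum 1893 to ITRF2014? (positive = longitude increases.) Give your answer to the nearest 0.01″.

Δλ = -7.26″

At latitude 11.51694°, cos φ = 0.979866.
1° of longitude at this latitude = 110.9 × cos φ = 108.67 km, so Δλ = -219.1 / 108667.1 = -0.0020162° = -7.258″.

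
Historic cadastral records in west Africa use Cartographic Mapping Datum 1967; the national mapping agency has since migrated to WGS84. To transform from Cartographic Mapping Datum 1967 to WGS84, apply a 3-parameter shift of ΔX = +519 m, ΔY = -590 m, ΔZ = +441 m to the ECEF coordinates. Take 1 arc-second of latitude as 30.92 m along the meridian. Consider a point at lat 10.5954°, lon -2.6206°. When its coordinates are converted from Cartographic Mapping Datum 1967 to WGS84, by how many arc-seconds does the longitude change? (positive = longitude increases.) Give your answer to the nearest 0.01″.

sin φ = 0.183872, cos φ = 0.982950, sin λ = -0.045722, cos λ = 0.998954.
East component: ΔE = −sin λ·ΔX + cos λ·ΔY = −(-0.045722)(519) + (0.998954)(-590) = -565.65 m.
1° of latitude spans 3600 × 30.92 = 111312 m; at latitude φ, 1° of longitude spans that × cos φ = 109414.1 m, so Δλ = -565.65 / 109414.1 × 3600 = -18.611″.

Δλ = -18.61″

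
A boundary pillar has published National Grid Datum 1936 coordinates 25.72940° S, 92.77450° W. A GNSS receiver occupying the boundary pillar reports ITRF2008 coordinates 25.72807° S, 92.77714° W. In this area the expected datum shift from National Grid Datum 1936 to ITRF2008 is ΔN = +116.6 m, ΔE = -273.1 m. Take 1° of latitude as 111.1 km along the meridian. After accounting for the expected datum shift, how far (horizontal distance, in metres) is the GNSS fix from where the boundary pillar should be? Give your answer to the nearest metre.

Observed coordinate differences: Δφ = +0.00133°, Δλ = -0.00264°.
Converting to metres (1° lat = 111100 m, cos φ = 0.900854): observed ΔN = 147.8 m, observed ΔE = -264.2 m.
Subtracting the expected shift leaves a residual of 147.8 − (116.6) = 31.2 m north and -264.2 − (-273.1) = 8.9 m east.
Residual distance = √(31.2² + 8.9²) = 32.4 m.

32 m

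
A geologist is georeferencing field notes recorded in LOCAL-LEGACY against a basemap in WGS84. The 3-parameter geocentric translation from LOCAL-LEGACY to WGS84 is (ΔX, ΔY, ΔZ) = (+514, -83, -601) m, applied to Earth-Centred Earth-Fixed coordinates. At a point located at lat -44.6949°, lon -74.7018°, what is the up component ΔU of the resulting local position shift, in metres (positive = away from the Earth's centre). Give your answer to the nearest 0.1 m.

ΔU = 576.0 m

The local up (radial) axis is (cos φ cos λ, cos φ sin λ, sin φ), giving ΔU = 96.404 + 56.911 + 422.702 = 576.02 m.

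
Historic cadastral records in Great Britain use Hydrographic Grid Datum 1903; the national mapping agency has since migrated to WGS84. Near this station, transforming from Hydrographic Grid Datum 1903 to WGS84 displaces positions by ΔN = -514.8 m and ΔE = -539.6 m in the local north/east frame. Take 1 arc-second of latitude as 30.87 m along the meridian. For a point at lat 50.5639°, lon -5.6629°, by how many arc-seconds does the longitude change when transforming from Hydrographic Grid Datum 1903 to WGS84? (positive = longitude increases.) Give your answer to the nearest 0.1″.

At latitude 50.5639°, cos φ = 0.635217.
1″ of longitude at this latitude = 30.87 × cos φ = 19.6092 m, so Δλ = -539.6 / 19.6092 = -27.518″.

Δλ = -27.5″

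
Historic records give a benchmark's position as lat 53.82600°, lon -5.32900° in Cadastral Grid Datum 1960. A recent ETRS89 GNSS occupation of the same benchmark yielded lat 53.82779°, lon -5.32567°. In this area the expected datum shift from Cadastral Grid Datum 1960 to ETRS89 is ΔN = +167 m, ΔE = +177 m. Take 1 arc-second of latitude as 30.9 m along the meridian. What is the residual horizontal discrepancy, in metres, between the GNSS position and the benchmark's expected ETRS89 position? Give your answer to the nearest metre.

Observed coordinate differences: Δφ = +0.00179°, Δλ = +0.00333°.
Converting to metres (1° lat = 111240 m, cos φ = 0.590239): observed ΔN = 199.1 m, observed ΔE = 218.6 m.
Subtracting the expected shift leaves a residual of 199.1 − (167) = 32.1 m north and 218.6 − (177) = 41.6 m east.
Residual distance = √(32.1² + 41.6²) = 52.6 m.

53 m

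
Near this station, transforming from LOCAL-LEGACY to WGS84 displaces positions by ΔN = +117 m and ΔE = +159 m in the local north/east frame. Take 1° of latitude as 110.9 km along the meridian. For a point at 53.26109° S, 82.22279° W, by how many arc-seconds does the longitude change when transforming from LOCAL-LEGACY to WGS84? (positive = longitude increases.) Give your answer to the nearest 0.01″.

Δλ = 8.63″

At latitude -53.26109°, cos φ = 0.598170.
1° of longitude at this latitude = 110.9 × cos φ = 66.34 km, so Δλ = 159.0 / 66337.0 = 0.0023969° = 8.629″.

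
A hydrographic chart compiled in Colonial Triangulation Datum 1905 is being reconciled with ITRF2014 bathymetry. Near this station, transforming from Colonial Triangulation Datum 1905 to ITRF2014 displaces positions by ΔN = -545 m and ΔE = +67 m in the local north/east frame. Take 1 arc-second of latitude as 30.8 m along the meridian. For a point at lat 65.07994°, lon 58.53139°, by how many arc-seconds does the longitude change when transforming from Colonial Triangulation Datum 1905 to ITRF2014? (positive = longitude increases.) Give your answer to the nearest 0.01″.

At latitude 65.07994°, cos φ = 0.421353.
1″ of longitude at this latitude = 30.80 × cos φ = 12.9777 m, so Δλ = 67.0 / 12.9777 = 5.163″.

Δλ = 5.16″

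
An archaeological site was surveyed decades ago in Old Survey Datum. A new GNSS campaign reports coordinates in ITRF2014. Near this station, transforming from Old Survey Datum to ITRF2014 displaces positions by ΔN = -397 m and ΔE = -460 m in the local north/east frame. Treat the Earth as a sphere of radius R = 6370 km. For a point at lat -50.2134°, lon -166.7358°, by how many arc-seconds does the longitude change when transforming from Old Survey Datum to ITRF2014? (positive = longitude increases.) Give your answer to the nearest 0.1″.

Δλ = -23.3″

At latitude -50.2134°, cos φ = 0.639930.
One radian of longitude at latitude φ spans R cos φ, so Δλ = ΔE / (R cos φ) = -460.0 / (6370000 × 0.639930) = -1.1285e-04 rad = -23.276″.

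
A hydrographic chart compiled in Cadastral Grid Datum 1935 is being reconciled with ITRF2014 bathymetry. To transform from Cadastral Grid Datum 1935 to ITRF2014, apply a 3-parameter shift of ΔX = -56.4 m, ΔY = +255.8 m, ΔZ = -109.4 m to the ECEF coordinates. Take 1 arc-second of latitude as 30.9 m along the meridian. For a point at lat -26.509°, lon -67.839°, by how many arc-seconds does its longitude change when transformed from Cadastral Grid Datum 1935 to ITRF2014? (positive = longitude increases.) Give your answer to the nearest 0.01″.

sin φ = -0.446338, cos φ = 0.894864, sin λ = -0.926128, cos λ = 0.377210.
East component: ΔE = −sin λ·ΔX + cos λ·ΔY = −(-0.926128)(-56.4) + (0.377210)(255.8) = 44.26 m.
1° of latitude spans 3600 × 30.90 = 111240 m; at latitude φ, 1° of longitude spans that × cos φ = 99544.7 m, so Δλ = 44.26 / 99544.7 × 3600 = 1.601″.

Δλ = 1.60″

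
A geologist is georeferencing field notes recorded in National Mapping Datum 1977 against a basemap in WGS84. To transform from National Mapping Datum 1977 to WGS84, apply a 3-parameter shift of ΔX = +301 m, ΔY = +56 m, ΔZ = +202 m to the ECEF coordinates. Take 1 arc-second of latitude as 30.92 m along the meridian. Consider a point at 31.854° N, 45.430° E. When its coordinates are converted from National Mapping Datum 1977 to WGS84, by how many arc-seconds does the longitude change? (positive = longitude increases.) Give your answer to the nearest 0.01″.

sin φ = 0.527757, cos φ = 0.849396, sin λ = 0.712394, cos λ = 0.701780.
East component: ΔE = −sin λ·ΔX + cos λ·ΔY = −(0.712394)(301) + (0.701780)(56) = -175.13 m.
1° of latitude spans 3600 × 30.92 = 111312 m; at latitude φ, 1° of longitude spans that × cos φ = 94547.9 m, so Δλ = -175.13 / 94547.9 × 3600 = -6.668″.

Δλ = -6.67″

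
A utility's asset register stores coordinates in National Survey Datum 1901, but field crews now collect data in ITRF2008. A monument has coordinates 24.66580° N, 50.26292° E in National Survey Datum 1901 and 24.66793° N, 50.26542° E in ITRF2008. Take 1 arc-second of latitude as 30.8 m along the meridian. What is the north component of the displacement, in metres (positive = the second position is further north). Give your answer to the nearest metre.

ΔN = 236 m

Δφ = 24.66793° − 24.66580° = +0.00213°; Δλ = 50.26542° − 50.26292° = +0.00250°.
1° of latitude = 3600 × 30.80 = 110880 m.
ΔN = Δφ × 110880 = 236.2 m; ΔE = Δλ × 110880 × cos(24.66580°) = +0.00250 × 110880 × 0.908757 = 251.9 m.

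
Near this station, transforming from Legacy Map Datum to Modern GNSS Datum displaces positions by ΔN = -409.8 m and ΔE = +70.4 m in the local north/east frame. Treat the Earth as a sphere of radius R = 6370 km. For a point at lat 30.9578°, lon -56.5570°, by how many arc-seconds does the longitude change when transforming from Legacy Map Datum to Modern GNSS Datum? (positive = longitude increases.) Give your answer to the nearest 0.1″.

At latitude 30.9578°, cos φ = 0.857546.
One radian of longitude at latitude φ spans R cos φ, so Δλ = ΔE / (R cos φ) = 70.4 / (6370000 × 0.857546) = 1.2888e-05 rad = 2.658″.

Δλ = 2.7″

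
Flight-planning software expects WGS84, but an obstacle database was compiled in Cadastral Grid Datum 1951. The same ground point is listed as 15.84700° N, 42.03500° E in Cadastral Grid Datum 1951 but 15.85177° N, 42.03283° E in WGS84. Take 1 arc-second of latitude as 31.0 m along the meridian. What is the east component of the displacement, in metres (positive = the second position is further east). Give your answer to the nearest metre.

ΔE = -233 m

Δφ = 15.85177° − 15.84700° = +0.00477°; Δλ = 42.03283° − 42.03500° = -0.00217°.
1° of latitude = 3600 × 31.00 = 111600 m.
ΔN = Δφ × 111600 = 532.3 m; ΔE = Δλ × 111600 × cos(15.84700°) = -0.00217 × 111600 × 0.961994 = -233.0 m.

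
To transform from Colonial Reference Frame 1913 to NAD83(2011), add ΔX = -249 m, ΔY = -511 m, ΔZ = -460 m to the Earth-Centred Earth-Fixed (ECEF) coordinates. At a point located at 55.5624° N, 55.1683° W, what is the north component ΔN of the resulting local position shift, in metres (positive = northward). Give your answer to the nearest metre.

The local north axis is (−sin φ cos λ, −sin φ sin λ, cos φ), giving ΔN = 117.296 − 345.935 − 260.134 = -488.77 m.

ΔN = -489 m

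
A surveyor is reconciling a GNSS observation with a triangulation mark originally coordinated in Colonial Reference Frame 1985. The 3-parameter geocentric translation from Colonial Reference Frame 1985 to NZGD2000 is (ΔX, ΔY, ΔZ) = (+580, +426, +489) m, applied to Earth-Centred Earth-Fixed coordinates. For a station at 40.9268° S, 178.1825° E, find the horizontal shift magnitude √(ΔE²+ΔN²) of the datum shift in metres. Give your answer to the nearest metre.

444 m

The local east axis at (φ, λ) is (−sin λ, cos λ, 0), so ΔE = −sin(178.1825°)·580 + cos(178.1825°)·426 = -444.18 m.
The local north axis is (−sin φ cos λ, −sin φ sin λ, cos φ), giving ΔN = -379.764 + 8.851 + 369.463 = -1.45 m.
Horizontal magnitude = √(ΔE² + ΔN²) = √((-444.18)² + (-1.45)²) = 444.18 m.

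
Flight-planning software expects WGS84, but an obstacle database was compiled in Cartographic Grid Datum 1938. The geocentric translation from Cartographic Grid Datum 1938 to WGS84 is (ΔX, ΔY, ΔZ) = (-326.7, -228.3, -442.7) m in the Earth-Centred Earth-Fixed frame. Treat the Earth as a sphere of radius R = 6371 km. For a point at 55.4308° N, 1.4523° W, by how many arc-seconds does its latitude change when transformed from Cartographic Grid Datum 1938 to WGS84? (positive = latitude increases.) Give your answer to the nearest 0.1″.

sin φ = 0.823442, cos φ = 0.567401, sin λ = -0.025345, cos λ = 0.999679.
North component: ΔN = −sin φ cos λ·ΔX − sin φ sin λ·ΔY + cos φ·ΔZ = −(0.823442)(0.999679)(-326.7) − (0.823442)(-0.025345)(-228.3) + (0.567401)(-442.7) = 12.98 m.
1° of latitude spans πR/180 = 111195 m, so Δφ = 12.98 / 111195 × 3600 = 0.420″.

Δφ = 0.4″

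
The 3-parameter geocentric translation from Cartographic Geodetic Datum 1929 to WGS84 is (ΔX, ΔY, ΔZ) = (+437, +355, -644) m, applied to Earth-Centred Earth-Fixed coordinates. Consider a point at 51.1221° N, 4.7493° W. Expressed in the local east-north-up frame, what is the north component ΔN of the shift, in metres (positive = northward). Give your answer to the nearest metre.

ΔN = -720 m

At φ = 51.1221°, λ = -4.7493°: sin φ = 0.778485, cos φ = 0.627663, sin λ = -0.082796, cos λ = 0.996567.
ΔN = −sin φ cos λ·ΔX − sin φ sin λ·ΔY + cos φ·ΔZ = −(0.778485)(0.996567)(437) − (0.778485)(-0.082796)(355) + (0.627663)(-644) = -720.36 m.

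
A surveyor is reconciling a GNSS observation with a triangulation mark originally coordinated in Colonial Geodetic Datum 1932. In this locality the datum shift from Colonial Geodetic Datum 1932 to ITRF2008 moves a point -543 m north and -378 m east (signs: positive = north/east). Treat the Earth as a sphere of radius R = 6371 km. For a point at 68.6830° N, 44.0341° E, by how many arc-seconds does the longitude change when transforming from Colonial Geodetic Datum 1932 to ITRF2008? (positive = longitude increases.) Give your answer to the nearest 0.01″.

At latitude 68.6830°, cos φ = 0.363528.
One radian of longitude at latitude φ spans R cos φ, so Δλ = ΔE / (R cos φ) = -378.0 / (6371000 × 0.363528) = -1.6321e-04 rad = -33.664″.

Δλ = -33.66″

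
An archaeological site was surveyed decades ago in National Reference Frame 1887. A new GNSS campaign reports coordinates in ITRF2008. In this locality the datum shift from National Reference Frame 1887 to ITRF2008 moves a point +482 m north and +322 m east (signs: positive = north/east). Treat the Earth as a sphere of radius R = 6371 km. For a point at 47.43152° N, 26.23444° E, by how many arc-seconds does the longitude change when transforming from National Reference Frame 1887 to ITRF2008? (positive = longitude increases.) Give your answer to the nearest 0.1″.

Δλ = 15.4″

At latitude 47.43152°, cos φ = 0.676471.
One radian of longitude at latitude φ spans R cos φ, so Δλ = ΔE / (R cos φ) = 322.0 / (6371000 × 0.676471) = 7.4714e-05 rad = 15.411″.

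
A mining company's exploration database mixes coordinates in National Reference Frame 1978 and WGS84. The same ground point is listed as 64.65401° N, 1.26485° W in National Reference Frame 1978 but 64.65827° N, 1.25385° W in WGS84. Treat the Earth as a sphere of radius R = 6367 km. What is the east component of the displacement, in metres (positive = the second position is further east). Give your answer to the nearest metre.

ΔE = 523 m

Δφ = 64.65827° − 64.65401° = +0.00426°; Δλ = -1.25385° − -1.26485° = +0.01100°.
1° along a meridian = πR/180 = 111125 m.
ΔN = Δφ × 111125 = 473.4 m; ΔE = Δλ × 111125 × cos(64.65401°) = +0.01100 × 111125 × 0.428083 = 523.3 m.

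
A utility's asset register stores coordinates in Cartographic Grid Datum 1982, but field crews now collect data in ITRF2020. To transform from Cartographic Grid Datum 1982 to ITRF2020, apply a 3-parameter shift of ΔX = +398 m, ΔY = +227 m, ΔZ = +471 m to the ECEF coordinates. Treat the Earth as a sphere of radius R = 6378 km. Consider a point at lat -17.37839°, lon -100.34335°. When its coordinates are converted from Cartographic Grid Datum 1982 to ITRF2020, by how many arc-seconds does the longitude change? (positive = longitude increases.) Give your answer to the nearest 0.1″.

sin φ = -0.298681, cos φ = 0.954353, sin λ = -0.983749, cos λ = -0.179547.
East component: ΔE = −sin λ·ΔX + cos λ·ΔY = −(-0.983749)(398) + (-0.179547)(227) = 350.78 m.
1° of latitude spans πR/180 = 111317 m; at latitude φ, 1° of longitude spans that × cos φ = 106235.8 m, so Δλ = 350.78 / 106235.8 × 3600 = 11.887″.

Δλ = 11.9″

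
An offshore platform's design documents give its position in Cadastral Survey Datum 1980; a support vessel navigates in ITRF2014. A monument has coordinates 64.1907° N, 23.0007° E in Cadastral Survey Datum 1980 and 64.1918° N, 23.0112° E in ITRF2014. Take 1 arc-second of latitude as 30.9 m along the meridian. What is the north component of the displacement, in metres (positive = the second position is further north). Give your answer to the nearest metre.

ΔN = 122 m

Δφ = 64.1918° − 64.1907° = +0.0011°; Δλ = 23.0112° − 23.0007° = +0.0105°.
1° of latitude = 3600 × 30.90 = 111240 m.
ΔN = Δφ × 111240 = 122.4 m; ΔE = Δλ × 111240 × cos(64.1907°) = +0.0105 × 111240 × 0.435377 = 508.5 m.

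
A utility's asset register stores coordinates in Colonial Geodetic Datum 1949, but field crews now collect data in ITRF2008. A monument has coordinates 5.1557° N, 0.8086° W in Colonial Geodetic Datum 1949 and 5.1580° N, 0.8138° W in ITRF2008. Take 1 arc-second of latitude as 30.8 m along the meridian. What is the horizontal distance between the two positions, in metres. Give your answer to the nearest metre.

Δφ = 5.1580° − 5.1557° = +0.0023°; Δλ = -0.8138° − -0.8086° = -0.0052°.
1° of latitude = 3600 × 30.80 = 110880 m.
ΔN = Δφ × 110880 = 255.0 m; ΔE = Δλ × 110880 × cos(5.1557°) = -0.0052 × 110880 × 0.995954 = -574.2 m.
Distance = √(ΔE² + ΔN²) = √((-574.2)² + 255.0²) = 628.3 m.

628 m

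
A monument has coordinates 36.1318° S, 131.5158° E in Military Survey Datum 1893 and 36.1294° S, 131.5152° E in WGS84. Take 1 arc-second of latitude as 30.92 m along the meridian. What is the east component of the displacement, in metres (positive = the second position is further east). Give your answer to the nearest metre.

Δφ = -36.1294° − -36.1318° = +0.0024°; Δλ = 131.5152° − 131.5158° = -0.0006°.
1° of latitude = 3600 × 30.92 = 111312 m.
ΔN = Δφ × 111312 = 267.1 m; ΔE = Δλ × 111312 × cos(-36.1318°) = -0.0006 × 111312 × 0.807663 = -53.9 m.

ΔE = -54 m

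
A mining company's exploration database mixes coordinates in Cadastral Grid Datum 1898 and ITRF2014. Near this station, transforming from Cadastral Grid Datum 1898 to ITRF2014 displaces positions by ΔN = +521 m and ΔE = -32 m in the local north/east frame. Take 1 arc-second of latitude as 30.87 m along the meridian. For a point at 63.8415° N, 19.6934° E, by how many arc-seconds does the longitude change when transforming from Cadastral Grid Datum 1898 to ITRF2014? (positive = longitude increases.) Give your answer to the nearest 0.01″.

At latitude 63.8415°, cos φ = 0.440856.
1″ of longitude at this latitude = 30.87 × cos φ = 13.6092 m, so Δλ = -32.0 / 13.6092 = -2.351″.

Δλ = -2.35″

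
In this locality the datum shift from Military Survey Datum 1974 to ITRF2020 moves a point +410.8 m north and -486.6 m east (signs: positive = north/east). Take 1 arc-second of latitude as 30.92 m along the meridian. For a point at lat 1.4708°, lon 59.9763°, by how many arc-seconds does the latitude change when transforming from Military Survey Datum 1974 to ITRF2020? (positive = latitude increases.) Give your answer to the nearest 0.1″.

1″ of latitude = 30.92 m, so Δφ = 410.8 / 30.92 = 13.286″.

Δφ = 13.3″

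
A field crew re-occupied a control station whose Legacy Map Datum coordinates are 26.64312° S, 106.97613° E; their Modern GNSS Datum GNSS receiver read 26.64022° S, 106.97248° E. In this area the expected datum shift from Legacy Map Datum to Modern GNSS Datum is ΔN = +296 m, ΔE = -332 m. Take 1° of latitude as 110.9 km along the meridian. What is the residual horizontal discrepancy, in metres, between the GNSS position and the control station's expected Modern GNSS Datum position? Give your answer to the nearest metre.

Observed coordinate differences: Δφ = +0.00290°, Δλ = -0.00365°.
Converting to metres (1° lat = 110900 m, cos φ = 0.893817): observed ΔN = 321.6 m, observed ΔE = -361.8 m.
Subtracting the expected shift leaves a residual of 321.6 − (296) = 25.6 m north and -361.8 − (-332) = -29.8 m east.
Residual distance = √(25.6² + (-29.8)²) = 39.3 m.

39 m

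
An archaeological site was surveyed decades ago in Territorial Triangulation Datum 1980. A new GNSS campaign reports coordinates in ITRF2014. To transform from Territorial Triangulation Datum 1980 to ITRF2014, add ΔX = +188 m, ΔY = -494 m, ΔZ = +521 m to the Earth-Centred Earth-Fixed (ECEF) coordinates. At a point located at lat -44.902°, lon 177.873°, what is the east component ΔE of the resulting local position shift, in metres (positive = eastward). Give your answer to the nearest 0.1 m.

ΔE = 486.7 m

The local east axis at (φ, λ) is (−sin λ, cos λ, 0), so ΔE = −sin(177.873°)·188 + cos(177.873°)·(-494) = 486.68 m.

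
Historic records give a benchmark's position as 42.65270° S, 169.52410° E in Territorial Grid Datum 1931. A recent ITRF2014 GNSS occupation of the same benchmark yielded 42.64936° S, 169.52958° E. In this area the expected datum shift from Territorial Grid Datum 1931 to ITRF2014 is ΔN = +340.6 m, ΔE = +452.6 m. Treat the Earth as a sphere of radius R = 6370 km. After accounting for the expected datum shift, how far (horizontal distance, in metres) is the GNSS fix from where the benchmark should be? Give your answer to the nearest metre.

31 m

Observed coordinate differences: Δφ = +0.00334°, Δλ = +0.00548°.
Converting to metres (1° lat = 111177 m, cos φ = 0.735474): observed ΔN = 371.3 m, observed ΔE = 448.1 m.
Subtracting the expected shift leaves a residual of 371.3 − (340.6) = 30.7 m north and 448.1 − (452.6) = -4.5 m east.
Residual distance = √(30.7² + (-4.5)²) = 31.1 m.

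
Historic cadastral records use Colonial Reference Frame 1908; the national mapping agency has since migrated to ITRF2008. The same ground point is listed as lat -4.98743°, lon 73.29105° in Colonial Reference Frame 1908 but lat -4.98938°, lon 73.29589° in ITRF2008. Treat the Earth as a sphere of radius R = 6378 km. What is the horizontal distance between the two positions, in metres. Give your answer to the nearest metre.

579 m

Δφ = -4.98938° − -4.98743° = -0.00195°; Δλ = 73.29589° − 73.29105° = +0.00484°.
1° along a meridian = πR/180 = 111317 m.
ΔN = Δφ × 111317 = -217.1 m; ΔE = Δλ × 111317 × cos(-4.98743°) = +0.00484 × 111317 × 0.996214 = 536.7 m.
Distance = √(ΔE² + ΔN²) = √(536.7² + (-217.1)²) = 579.0 m.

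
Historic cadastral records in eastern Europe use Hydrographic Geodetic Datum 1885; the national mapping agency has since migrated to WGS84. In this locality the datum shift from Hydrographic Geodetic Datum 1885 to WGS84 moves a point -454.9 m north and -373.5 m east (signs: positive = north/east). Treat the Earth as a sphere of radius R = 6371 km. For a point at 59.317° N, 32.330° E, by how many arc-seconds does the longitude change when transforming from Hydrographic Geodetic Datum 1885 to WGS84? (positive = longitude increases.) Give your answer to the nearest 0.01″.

Δλ = -23.70″

At latitude 59.317°, cos φ = 0.510288.
One radian of longitude at latitude φ spans R cos φ, so Δλ = ΔE / (R cos φ) = -373.5 / (6371000 × 0.510288) = -1.1489e-04 rad = -23.697″.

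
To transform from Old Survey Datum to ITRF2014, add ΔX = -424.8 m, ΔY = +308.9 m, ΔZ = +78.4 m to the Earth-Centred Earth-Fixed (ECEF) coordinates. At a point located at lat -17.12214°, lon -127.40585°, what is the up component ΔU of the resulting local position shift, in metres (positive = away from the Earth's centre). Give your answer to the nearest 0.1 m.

The local up (radial) axis is (cos φ cos λ, cos φ sin λ, sin φ), giving ΔU = 246.611 − 234.500 − 23.082 = -10.97 m.

ΔU = -11.0 m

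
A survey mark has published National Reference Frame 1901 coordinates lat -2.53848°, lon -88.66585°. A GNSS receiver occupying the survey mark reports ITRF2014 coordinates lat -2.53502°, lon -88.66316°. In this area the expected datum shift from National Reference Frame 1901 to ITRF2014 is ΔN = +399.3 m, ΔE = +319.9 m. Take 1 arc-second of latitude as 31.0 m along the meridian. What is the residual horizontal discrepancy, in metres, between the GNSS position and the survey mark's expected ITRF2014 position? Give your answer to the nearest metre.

Observed coordinate differences: Δφ = +0.00346°, Δλ = +0.00269°.
Converting to metres (1° lat = 111600 m, cos φ = 0.999019): observed ΔN = 386.1 m, observed ΔE = 299.9 m.
Subtracting the expected shift leaves a residual of 386.1 − (399.3) = -13.2 m north and 299.9 − (319.9) = -20.0 m east.
Residual distance = √((-13.2)² + (-20.0)²) = 23.9 m.

24 m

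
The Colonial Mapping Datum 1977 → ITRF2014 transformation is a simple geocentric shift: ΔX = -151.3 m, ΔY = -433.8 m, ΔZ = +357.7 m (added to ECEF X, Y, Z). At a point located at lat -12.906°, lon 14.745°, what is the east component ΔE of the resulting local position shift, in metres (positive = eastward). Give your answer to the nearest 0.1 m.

ΔE = -381.0 m

At φ = -12.906°, λ = 14.745°: sin φ = -0.223352, cos φ = 0.974738, sin λ = 0.254518, cos λ = 0.967068.
ΔE = −sin λ·ΔX + cos λ·ΔY = −(0.254518)·(-151.3) + (0.967068)·(-433.8) = -381.01 m.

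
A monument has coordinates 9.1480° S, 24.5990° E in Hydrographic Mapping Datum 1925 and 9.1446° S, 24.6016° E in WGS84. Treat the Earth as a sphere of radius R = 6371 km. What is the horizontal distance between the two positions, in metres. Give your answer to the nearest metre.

Δφ = -9.1446° − -9.1480° = +0.0034°; Δλ = 24.6016° − 24.5990° = +0.0026°.
1° along a meridian = πR/180 = 111195 m.
ΔN = Δφ × 111195 = 378.1 m; ΔE = Δλ × 111195 × cos(-9.1480°) = +0.0026 × 111195 × 0.987281 = 285.4 m.
Distance = √(ΔE² + ΔN²) = √(285.4² + 378.1²) = 473.7 m.

474 m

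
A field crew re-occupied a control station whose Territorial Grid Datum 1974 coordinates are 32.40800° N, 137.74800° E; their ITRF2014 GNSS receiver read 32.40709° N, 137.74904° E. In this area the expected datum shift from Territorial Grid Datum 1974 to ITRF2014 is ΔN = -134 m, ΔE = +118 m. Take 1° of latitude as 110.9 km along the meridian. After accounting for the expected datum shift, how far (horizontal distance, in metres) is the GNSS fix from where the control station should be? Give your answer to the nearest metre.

Observed coordinate differences: Δφ = -0.00091°, Δλ = +0.00104°.
Converting to metres (1° lat = 110900 m, cos φ = 0.844253): observed ΔN = -100.9 m, observed ΔE = 97.4 m.
Subtracting the expected shift leaves a residual of -100.9 − (-134) = 33.1 m north and 97.4 − (118) = -20.6 m east.
Residual distance = √(33.1² + (-20.6)²) = 39.0 m.

39 m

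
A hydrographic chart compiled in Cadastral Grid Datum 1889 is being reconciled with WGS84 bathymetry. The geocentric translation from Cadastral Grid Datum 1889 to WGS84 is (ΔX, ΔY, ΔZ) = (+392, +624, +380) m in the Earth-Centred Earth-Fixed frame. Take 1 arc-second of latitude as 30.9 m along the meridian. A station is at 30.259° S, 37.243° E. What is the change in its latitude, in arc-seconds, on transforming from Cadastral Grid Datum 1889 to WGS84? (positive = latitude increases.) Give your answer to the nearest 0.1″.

Δφ = 21.9″

sin φ = -0.503910, cos φ = 0.863756, sin λ = 0.605197, cos λ = 0.796076.
North component: ΔN = −sin φ cos λ·ΔX − sin φ sin λ·ΔY + cos φ·ΔZ = −(-0.503910)(0.796076)(392) − (-0.503910)(0.605197)(624) + (0.863756)(380) = 675.78 m.
1° of latitude spans 3600 × 30.90 = 111240 m, so Δφ = 675.78 / 111240 × 3600 = 21.870″.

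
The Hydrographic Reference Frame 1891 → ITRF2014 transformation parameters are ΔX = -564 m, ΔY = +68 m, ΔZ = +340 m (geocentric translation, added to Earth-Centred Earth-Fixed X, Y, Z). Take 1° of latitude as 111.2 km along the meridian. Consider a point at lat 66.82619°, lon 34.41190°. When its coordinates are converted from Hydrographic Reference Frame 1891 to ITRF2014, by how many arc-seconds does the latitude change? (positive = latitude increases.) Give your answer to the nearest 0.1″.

Δφ = 17.0″

sin φ = 0.919315, cos φ = 0.393522, sin λ = 0.565138, cos λ = 0.824996.
North component: ΔN = −sin φ cos λ·ΔX − sin φ sin λ·ΔY + cos φ·ΔZ = −(0.919315)(0.824996)(-564) − (0.919315)(0.565138)(68) + (0.393522)(340) = 526.22 m.
1° of latitude spans 111200 m, so Δφ = 526.22 / 111200 × 3600 = 17.036″.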